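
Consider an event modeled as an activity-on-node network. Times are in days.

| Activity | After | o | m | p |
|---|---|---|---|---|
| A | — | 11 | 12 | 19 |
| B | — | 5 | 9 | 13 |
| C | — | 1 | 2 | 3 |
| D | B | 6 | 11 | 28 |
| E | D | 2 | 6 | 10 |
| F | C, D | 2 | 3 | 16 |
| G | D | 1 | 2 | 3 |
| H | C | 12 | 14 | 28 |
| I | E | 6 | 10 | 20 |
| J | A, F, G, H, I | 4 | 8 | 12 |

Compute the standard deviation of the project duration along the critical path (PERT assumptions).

4.92 days

te_A = (11 + 4·12 + 19)/6 = 78/6 = 13; σ²_A = ((19−11)/6)² = 1.778
te_B = (5 + 4·9 + 13)/6 = 54/6 = 9; σ²_B = ((13−5)/6)² = 1.778
te_C = (1 + 4·2 + 3)/6 = 12/6 = 2; σ²_C = ((3−1)/6)² = 0.111
te_D = (6 + 4·11 + 28)/6 = 78/6 = 13; σ²_D = ((28−6)/6)² = 13.444
te_E = (2 + 4·6 + 10)/6 = 36/6 = 6; σ²_E = ((10−2)/6)² = 1.778
te_F = (2 + 4·3 + 16)/6 = 30/6 = 5; σ²_F = ((16−2)/6)² = 5.444
te_G = (1 + 4·2 + 3)/6 = 12/6 = 2; σ²_G = ((3−1)/6)² = 0.111
te_H = (12 + 4·14 + 28)/6 = 96/6 = 16; σ²_H = ((28−12)/6)² = 7.111
te_I = (6 + 4·10 + 20)/6 = 66/6 = 11; σ²_I = ((20−6)/6)² = 5.444
te_J = (4 + 4·8 + 12)/6 = 48/6 = 8; σ²_J = ((12−4)/6)² = 1.778

Forward pass:
ES_A = 0; EF_A = 13
ES_B = 0; EF_B = 9
ES_C = 0; EF_C = 2
ES_D = 9; EF_D = 9+13 = 22
ES_E = 22; EF_E = 22+6 = 28
ES_F = max(EF_C=2, EF_D=22) = 22; EF_F = 22+5 = 27
ES_G = 22; EF_G = 22+2 = 24
ES_H = 2; EF_H = 2+16 = 18
ES_I = 28; EF_I = 28+11 = 39
ES_J = max(EF_A=13, EF_F=27, EF_G=24, EF_H=18, EF_I=39) = 39; EF_J = 39+8 = 47
Expected project duration μ = 47 days. Critical path: B → D → E → I → J.

Variance along critical path = 1.778 + 13.444 + 1.778 + 5.444 + 1.778 = 24.222
σ = √24.222 = 4.922 days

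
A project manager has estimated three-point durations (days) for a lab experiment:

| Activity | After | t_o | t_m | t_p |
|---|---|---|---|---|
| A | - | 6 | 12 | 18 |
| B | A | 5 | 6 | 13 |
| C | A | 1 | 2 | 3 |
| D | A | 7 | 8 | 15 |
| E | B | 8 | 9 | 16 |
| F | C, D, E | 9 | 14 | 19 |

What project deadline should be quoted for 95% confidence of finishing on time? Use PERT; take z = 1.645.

te_A = (6 + 4·12 + 18)/6 = 72/6 = 12; σ²_A = ((18−6)/6)² = 4.000
te_B = (5 + 4·6 + 13)/6 = 42/6 = 7; σ²_B = ((13−5)/6)² = 1.778
te_C = (1 + 4·2 + 3)/6 = 12/6 = 2; σ²_C = ((3−1)/6)² = 0.111
te_D = (7 + 4·8 + 15)/6 = 54/6 = 9; σ²_D = ((15−7)/6)² = 1.778
te_E = (8 + 4·9 + 16)/6 = 60/6 = 10; σ²_E = ((16−8)/6)² = 1.778
te_F = (9 + 4·14 + 19)/6 = 84/6 = 14; σ²_F = ((19−9)/6)² = 2.778

Forward pass:
ES_A = 0; EF_A = 12
ES_B = 12; EF_B = 12+7 = 19
ES_C = 12; EF_C = 12+2 = 14
ES_D = 12; EF_D = 12+9 = 21
ES_E = 19; EF_E = 19+10 = 29
ES_F = max(EF_C=14, EF_D=21, EF_E=29) = 29; EF_F = 29+14 = 43
Expected project duration μ = 43 days. Critical path: A → B → E → F.

Variance along critical path = 4.000 + 1.778 + 1.778 + 2.778 = 10.333; σ = 3.215 days.
D = μ + z·σ = 43 + 1.645·3.215 = 48.3 days

48.3 days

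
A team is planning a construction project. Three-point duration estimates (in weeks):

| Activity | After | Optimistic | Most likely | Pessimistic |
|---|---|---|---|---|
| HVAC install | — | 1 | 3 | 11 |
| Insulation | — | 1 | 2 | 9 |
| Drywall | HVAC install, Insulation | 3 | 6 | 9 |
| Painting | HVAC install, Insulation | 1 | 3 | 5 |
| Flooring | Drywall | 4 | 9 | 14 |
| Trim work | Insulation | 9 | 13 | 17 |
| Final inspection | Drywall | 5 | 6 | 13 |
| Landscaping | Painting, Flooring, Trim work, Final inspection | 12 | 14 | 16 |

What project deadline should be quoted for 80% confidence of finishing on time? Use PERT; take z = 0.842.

35.2 weeks

te_HVAC install = (1 + 4·3 + 11)/6 = 24/6 = 4; σ²_HVAC install = ((11−1)/6)² = 2.778
te_Insulation = (1 + 4·2 + 9)/6 = 18/6 = 3; σ²_Insulation = ((9−1)/6)² = 1.778
te_Drywall = (3 + 4·6 + 9)/6 = 36/6 = 6; σ²_Drywall = ((9−3)/6)² = 1.000
te_Painting = (1 + 4·3 + 5)/6 = 18/6 = 3; σ²_Painting = ((5−1)/6)² = 0.444
te_Flooring = (4 + 4·9 + 14)/6 = 54/6 = 9; σ²_Flooring = ((14−4)/6)² = 2.778
te_Trim work = (9 + 4·13 + 17)/6 = 78/6 = 13; σ²_Trim work = ((17−9)/6)² = 1.778
te_Final inspection = (5 + 4·6 + 13)/6 = 42/6 = 7; σ²_Final inspection = ((13−5)/6)² = 1.778
te_Landscaping = (12 + 4·14 + 16)/6 = 84/6 = 14; σ²_Landscaping = ((16−12)/6)² = 0.444

Forward pass:
ES_HVAC install = 0; EF_HVAC install = 4
ES_Insulation = 0; EF_Insulation = 3
ES_Drywall = max(EF_HVAC install=4, EF_Insulation=3) = 4; EF_Drywall = 4+6 = 10
ES_Painting = max(EF_HVAC install=4, EF_Insulation=3) = 4; EF_Painting = 4+3 = 7
ES_Flooring = 10; EF_Flooring = 10+9 = 19
ES_Trim work = 3; EF_Trim work = 3+13 = 16
ES_Final inspection = 10; EF_Final inspection = 10+7 = 17
ES_Landscaping = max(EF_Painting=7, EF_Flooring=19, EF_Trim work=16, EF_Final inspection=17) = 19; EF_Landscaping = 19+14 = 33
Expected project duration μ = 33 weeks. Critical path: HVAC install → Drywall → Flooring → Landscaping.

Variance along critical path = 2.778 + 1.000 + 2.778 + 0.444 = 7.000; σ = 2.646 weeks.
D = μ + z·σ = 33 + 0.842·2.646 = 35.2 weeks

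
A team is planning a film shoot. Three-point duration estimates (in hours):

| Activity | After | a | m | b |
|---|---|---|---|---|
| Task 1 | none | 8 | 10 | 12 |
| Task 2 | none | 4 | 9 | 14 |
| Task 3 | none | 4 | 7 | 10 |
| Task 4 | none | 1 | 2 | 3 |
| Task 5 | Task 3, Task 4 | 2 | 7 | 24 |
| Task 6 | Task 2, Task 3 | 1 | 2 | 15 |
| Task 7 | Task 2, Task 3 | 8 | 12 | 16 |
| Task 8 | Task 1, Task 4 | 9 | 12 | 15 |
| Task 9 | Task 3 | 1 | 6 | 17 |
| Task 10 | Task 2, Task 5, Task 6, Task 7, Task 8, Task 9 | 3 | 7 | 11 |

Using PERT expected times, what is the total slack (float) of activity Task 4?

8 hours

te_Task 1 = (8 + 4·10 + 12)/6 = 60/6 = 10
te_Task 2 = (4 + 4·9 + 14)/6 = 54/6 = 9
te_Task 3 = (4 + 4·7 + 10)/6 = 42/6 = 7
te_Task 4 = (1 + 4·2 + 3)/6 = 12/6 = 2
te_Task 5 = (2 + 4·7 + 24)/6 = 54/6 = 9
te_Task 6 = (1 + 4·2 + 15)/6 = 24/6 = 4
te_Task 7 = (8 + 4·12 + 16)/6 = 72/6 = 12
te_Task 8 = (9 + 4·12 + 15)/6 = 72/6 = 12
te_Task 9 = (1 + 4·6 + 17)/6 = 42/6 = 7
te_Task 10 = (3 + 4·7 + 11)/6 = 42/6 = 7

Forward pass:
ES_Task 1 = 0; EF_Task 1 = 10
ES_Task 2 = 0; EF_Task 2 = 9
ES_Task 3 = 0; EF_Task 3 = 7
ES_Task 4 = 0; EF_Task 4 = 2
ES_Task 5 = max(EF_Task 3=7, EF_Task 4=2) = 7; EF_Task 5 = 7+9 = 16
ES_Task 6 = max(EF_Task 2=9, EF_Task 3=7) = 9; EF_Task 6 = 9+4 = 13
ES_Task 7 = max(EF_Task 2=9, EF_Task 3=7) = 9; EF_Task 7 = 9+12 = 21
ES_Task 8 = max(EF_Task 1=10, EF_Task 4=2) = 10; EF_Task 8 = 10+12 = 22
ES_Task 9 = 7; EF_Task 9 = 7+7 = 14
ES_Task 10 = max(EF_Task 2=9, EF_Task 5=16, EF_Task 6=13, EF_Task 7=21, EF_Task 8=22, EF_Task 9=14) = 22; EF_Task 10 = 22+7 = 29
Expected project duration μ = 29 hours. Critical path: Task 1 → Task 8 → Task 10.

Backward pass:
LF_Task 10 = 29; LS_Task 10 = 29−7 = 22
LF_Task 9 = LS_Task 10 = 22; LS_Task 9 = 22−7 = 15
LF_Task 8 = LS_Task 10 = 22; LS_Task 8 = 22−12 = 10
LF_Task 7 = LS_Task 10 = 22; LS_Task 7 = 22−12 = 10
LF_Task 6 = LS_Task 10 = 22; LS_Task 6 = 22−4 = 18
LF_Task 5 = LS_Task 10 = 22; LS_Task 5 = 22−9 = 13
LF_Task 4 = min(LS_Task 5=13, LS_Task 8=10) = 10; LS_Task 4 = 10−2 = 8
LF_Task 3 = min(LS_Task 5=13, LS_Task 6=18, LS_Task 7=10, LS_Task 9=15) = 10; LS_Task 3 = 10−7 = 3
LF_Task 2 = min(LS_Task 6=18, LS_Task 7=10, LS_Task 10=22) = 10; LS_Task 2 = 10−9 = 1
LF_Task 1 = LS_Task 8 = 10; LS_Task 1 = 10−10 = 0
Slack_Task 4 = LS_Task 4 − ES_Task 4 = 8 − 0 = 8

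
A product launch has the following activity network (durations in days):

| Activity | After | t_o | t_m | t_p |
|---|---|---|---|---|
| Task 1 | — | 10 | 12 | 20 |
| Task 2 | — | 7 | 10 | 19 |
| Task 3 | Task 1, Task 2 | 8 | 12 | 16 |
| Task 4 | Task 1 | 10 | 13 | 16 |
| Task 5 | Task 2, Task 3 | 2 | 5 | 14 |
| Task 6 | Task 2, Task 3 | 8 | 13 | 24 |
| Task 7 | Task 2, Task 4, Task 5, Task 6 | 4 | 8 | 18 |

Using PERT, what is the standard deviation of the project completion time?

te_Task 1 = (10 + 4·12 + 20)/6 = 78/6 = 13; σ²_Task 1 = ((20−10)/6)² = 2.778
te_Task 2 = (7 + 4·10 + 19)/6 = 66/6 = 11; σ²_Task 2 = ((19−7)/6)² = 4.000
te_Task 3 = (8 + 4·12 + 16)/6 = 72/6 = 12; σ²_Task 3 = ((16−8)/6)² = 1.778
te_Task 4 = (10 + 4·13 + 16)/6 = 78/6 = 13; σ²_Task 4 = ((16−10)/6)² = 1.000
te_Task 5 = (2 + 4·5 + 14)/6 = 36/6 = 6; σ²_Task 5 = ((14−2)/6)² = 4.000
te_Task 6 = (8 + 4·13 + 24)/6 = 84/6 = 14; σ²_Task 6 = ((24−8)/6)² = 7.111
te_Task 7 = (4 + 4·8 + 18)/6 = 54/6 = 9; σ²_Task 7 = ((18−4)/6)² = 5.444

Forward pass:
ES_Task 1 = 0; EF_Task 1 = 13
ES_Task 2 = 0; EF_Task 2 = 11
ES_Task 3 = max(EF_Task 1=13, EF_Task 2=11) = 13; EF_Task 3 = 13+12 = 25
ES_Task 4 = 13; EF_Task 4 = 13+13 = 26
ES_Task 5 = max(EF_Task 2=11, EF_Task 3=25) = 25; EF_Task 5 = 25+6 = 31
ES_Task 6 = max(EF_Task 2=11, EF_Task 3=25) = 25; EF_Task 6 = 25+14 = 39
ES_Task 7 = max(EF_Task 2=11, EF_Task 4=26, EF_Task 5=31, EF_Task 6=39) = 39; EF_Task 7 = 39+9 = 48
Expected project duration μ = 48 days. Critical path: Task 1 → Task 3 → Task 6 → Task 7.

Variance along critical path = 2.778 + 1.778 + 7.111 + 5.444 = 17.111
σ = √17.111 = 4.137 days

4.14 days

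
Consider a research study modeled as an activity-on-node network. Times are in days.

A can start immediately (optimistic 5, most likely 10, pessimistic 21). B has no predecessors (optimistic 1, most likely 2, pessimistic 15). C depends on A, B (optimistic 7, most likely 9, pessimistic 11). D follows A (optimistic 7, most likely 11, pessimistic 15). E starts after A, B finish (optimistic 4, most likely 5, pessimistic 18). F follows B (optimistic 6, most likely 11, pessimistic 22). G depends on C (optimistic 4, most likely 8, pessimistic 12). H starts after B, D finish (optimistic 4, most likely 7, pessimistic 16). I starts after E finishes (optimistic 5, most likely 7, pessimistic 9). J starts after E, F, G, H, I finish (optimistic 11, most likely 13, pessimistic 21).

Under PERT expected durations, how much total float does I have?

te_A = (5 + 4·10 + 21)/6 = 66/6 = 11
te_B = (1 + 4·2 + 15)/6 = 24/6 = 4
te_C = (7 + 4·9 + 11)/6 = 54/6 = 9
te_D = (7 + 4·11 + 15)/6 = 66/6 = 11
te_E = (4 + 4·5 + 18)/6 = 42/6 = 7
te_F = (6 + 4·11 + 22)/6 = 72/6 = 12
te_G = (4 + 4·8 + 12)/6 = 48/6 = 8
te_H = (4 + 4·7 + 16)/6 = 48/6 = 8
te_I = (5 + 4·7 + 9)/6 = 42/6 = 7
te_J = (11 + 4·13 + 21)/6 = 84/6 = 14

Forward pass:
ES_A = 0; EF_A = 11
ES_B = 0; EF_B = 4
ES_C = max(EF_A=11, EF_B=4) = 11; EF_C = 11+9 = 20
ES_D = 11; EF_D = 11+11 = 22
ES_E = max(EF_A=11, EF_B=4) = 11; EF_E = 11+7 = 18
ES_F = 4; EF_F = 4+12 = 16
ES_G = 20; EF_G = 20+8 = 28
ES_H = max(EF_B=4, EF_D=22) = 22; EF_H = 22+8 = 30
ES_I = 18; EF_I = 18+7 = 25
ES_J = max(EF_E=18, EF_F=16, EF_G=28, EF_H=30, EF_I=25) = 30; EF_J = 30+14 = 44
Expected project duration μ = 44 days. Critical path: A → D → H → J.

Backward pass:
LF_J = 44; LS_J = 44−14 = 30
LF_I = LS_J = 30; LS_I = 30−7 = 23
LF_H = LS_J = 30; LS_H = 30−8 = 22
LF_G = LS_J = 30; LS_G = 30−8 = 22
LF_F = LS_J = 30; LS_F = 30−12 = 18
LF_E = min(LS_I=23, LS_J=30) = 23; LS_E = 23−7 = 16
LF_D = LS_H = 22; LS_D = 22−11 = 11
LF_C = LS_G = 22; LS_C = 22−9 = 13
LF_B = min(LS_C=13, LS_E=16, LS_F=18, LS_H=22) = 13; LS_B = 13−4 = 9
LF_A = min(LS_C=13, LS_D=11, LS_E=16) = 11; LS_A = 11−11 = 0
Slack_I = LS_I − ES_I = 23 − 18 = 5

5 days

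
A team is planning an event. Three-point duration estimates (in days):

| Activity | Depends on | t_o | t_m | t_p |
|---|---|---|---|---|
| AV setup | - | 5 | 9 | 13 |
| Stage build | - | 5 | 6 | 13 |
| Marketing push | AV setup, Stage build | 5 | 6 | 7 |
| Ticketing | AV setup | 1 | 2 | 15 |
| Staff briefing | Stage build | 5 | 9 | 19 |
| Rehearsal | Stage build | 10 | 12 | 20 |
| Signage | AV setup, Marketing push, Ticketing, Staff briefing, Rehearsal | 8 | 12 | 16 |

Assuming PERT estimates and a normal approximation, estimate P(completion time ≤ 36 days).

0.944

te_AV setup = (5 + 4·9 + 13)/6 = 54/6 = 9; σ²_AV setup = ((13−5)/6)² = 1.778
te_Stage build = (5 + 4·6 + 13)/6 = 42/6 = 7; σ²_Stage build = ((13−5)/6)² = 1.778
te_Marketing push = (5 + 4·6 + 7)/6 = 36/6 = 6; σ²_Marketing push = ((7−5)/6)² = 0.111
te_Ticketing = (1 + 4·2 + 15)/6 = 24/6 = 4; σ²_Ticketing = ((15−1)/6)² = 5.444
te_Staff briefing = (5 + 4·9 + 19)/6 = 60/6 = 10; σ²_Staff briefing = ((19−5)/6)² = 5.444
te_Rehearsal = (10 + 4·12 + 20)/6 = 78/6 = 13; σ²_Rehearsal = ((20−10)/6)² = 2.778
te_Signage = (8 + 4·12 + 16)/6 = 72/6 = 12; σ²_Signage = ((16−8)/6)² = 1.778

Forward pass:
ES_AV setup = 0; EF_AV setup = 9
ES_Stage build = 0; EF_Stage build = 7
ES_Marketing push = max(EF_AV setup=9, EF_Stage build=7) = 9; EF_Marketing push = 9+6 = 15
ES_Ticketing = 9; EF_Ticketing = 9+4 = 13
ES_Staff briefing = 7; EF_Staff briefing = 7+10 = 17
ES_Rehearsal = 7; EF_Rehearsal = 7+13 = 20
ES_Signage = max(EF_AV setup=9, EF_Marketing push=15, EF_Ticketing=13, EF_Staff briefing=17, EF_Rehearsal=20) = 20; EF_Signage = 20+12 = 32
Expected project duration μ = 32 days. Critical path: Stage build → Rehearsal → Signage.

Variance along critical path = 1.778 + 2.778 + 1.778 = 6.333; σ = √6.333 = 2.517 days.
Z = (36 − 32) / 2.517 = 1.589
P(T ≤ 36) = Φ(1.589) ≈ 0.944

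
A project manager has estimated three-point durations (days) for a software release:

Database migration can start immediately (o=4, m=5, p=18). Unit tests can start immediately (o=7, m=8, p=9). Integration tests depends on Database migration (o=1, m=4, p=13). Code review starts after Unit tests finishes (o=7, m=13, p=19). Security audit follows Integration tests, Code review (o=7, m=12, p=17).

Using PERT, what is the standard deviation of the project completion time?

te_Database migration = (4 + 4·5 + 18)/6 = 42/6 = 7; σ²_Database migration = ((18−4)/6)² = 5.444
te_Unit tests = (7 + 4·8 + 9)/6 = 48/6 = 8; σ²_Unit tests = ((9−7)/6)² = 0.111
te_Integration tests = (1 + 4·4 + 13)/6 = 30/6 = 5; σ²_Integration tests = ((13−1)/6)² = 4.000
te_Code review = (7 + 4·13 + 19)/6 = 78/6 = 13; σ²_Code review = ((19−7)/6)² = 4.000
te_Security audit = (7 + 4·12 + 17)/6 = 72/6 = 12; σ²_Security audit = ((17−7)/6)² = 2.778

Forward pass:
ES_Database migration = 0; EF_Database migration = 7
ES_Unit tests = 0; EF_Unit tests = 8
ES_Integration tests = 7; EF_Integration tests = 7+5 = 12
ES_Code review = 8; EF_Code review = 8+13 = 21
ES_Security audit = max(EF_Integration tests=12, EF_Code review=21) = 21; EF_Security audit = 21+12 = 33
Expected project duration μ = 33 days. Critical path: Unit tests → Code review → Security audit.

Variance along critical path = 0.111 + 4.000 + 2.778 = 6.889
σ = √6.889 = 2.625 days

2.62 days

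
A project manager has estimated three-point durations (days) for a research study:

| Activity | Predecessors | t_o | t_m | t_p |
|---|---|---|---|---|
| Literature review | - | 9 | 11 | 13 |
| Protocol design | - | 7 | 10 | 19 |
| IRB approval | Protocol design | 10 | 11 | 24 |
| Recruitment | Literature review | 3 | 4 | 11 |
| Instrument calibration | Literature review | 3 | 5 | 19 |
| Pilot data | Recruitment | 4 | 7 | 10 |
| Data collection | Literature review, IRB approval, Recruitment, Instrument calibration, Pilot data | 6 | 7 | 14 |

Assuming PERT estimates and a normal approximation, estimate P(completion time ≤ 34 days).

te_Literature review = (9 + 4·11 + 13)/6 = 66/6 = 11; σ²_Literature review = ((13−9)/6)² = 0.444
te_Protocol design = (7 + 4·10 + 19)/6 = 66/6 = 11; σ²_Protocol design = ((19−7)/6)² = 4.000
te_IRB approval = (10 + 4·11 + 24)/6 = 78/6 = 13; σ²_IRB approval = ((24−10)/6)² = 5.444
te_Recruitment = (3 + 4·4 + 11)/6 = 30/6 = 5; σ²_Recruitment = ((11−3)/6)² = 1.778
te_Instrument calibration = (3 + 4·5 + 19)/6 = 42/6 = 7; σ²_Instrument calibration = ((19−3)/6)² = 7.111
te_Pilot data = (4 + 4·7 + 10)/6 = 42/6 = 7; σ²_Pilot data = ((10−4)/6)² = 1.000
te_Data collection = (6 + 4·7 + 14)/6 = 48/6 = 8; σ²_Data collection = ((14−6)/6)² = 1.778

Forward pass:
ES_Literature review = 0; EF_Literature review = 11
ES_Protocol design = 0; EF_Protocol design = 11
ES_IRB approval = 11; EF_IRB approval = 11+13 = 24
ES_Recruitment = 11; EF_Recruitment = 11+5 = 16
ES_Instrument calibration = 11; EF_Instrument calibration = 11+7 = 18
ES_Pilot data = 16; EF_Pilot data = 16+7 = 23
ES_Data collection = max(EF_Literature review=11, EF_IRB approval=24, EF_Recruitment=16, EF_Instrument calibration=18, EF_Pilot data=23) = 24; EF_Data collection = 24+8 = 32
Expected project duration μ = 32 days. Critical path: Protocol design → IRB approval → Data collection.

Variance along critical path = 4.000 + 5.444 + 1.778 = 11.222; σ = √11.222 = 3.350 days.
Z = (34 − 32) / 3.350 = 0.597
P(T ≤ 34) = Φ(0.597) ≈ 0.725

0.725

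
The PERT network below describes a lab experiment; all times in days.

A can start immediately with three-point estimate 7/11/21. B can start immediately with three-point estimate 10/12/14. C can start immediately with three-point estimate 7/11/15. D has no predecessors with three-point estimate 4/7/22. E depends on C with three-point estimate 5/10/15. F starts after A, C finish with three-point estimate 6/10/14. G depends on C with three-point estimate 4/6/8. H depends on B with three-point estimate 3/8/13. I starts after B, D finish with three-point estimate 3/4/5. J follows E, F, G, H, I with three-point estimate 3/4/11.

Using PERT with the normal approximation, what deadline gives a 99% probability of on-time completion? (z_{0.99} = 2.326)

34.0 days

te_A = (7 + 4·11 + 21)/6 = 72/6 = 12; σ²_A = ((21−7)/6)² = 5.444
te_B = (10 + 4·12 + 14)/6 = 72/6 = 12; σ²_B = ((14−10)/6)² = 0.444
te_C = (7 + 4·11 + 15)/6 = 66/6 = 11; σ²_C = ((15−7)/6)² = 1.778
te_D = (4 + 4·7 + 22)/6 = 54/6 = 9; σ²_D = ((22−4)/6)² = 9.000
te_E = (5 + 4·10 + 15)/6 = 60/6 = 10; σ²_E = ((15−5)/6)² = 2.778
te_F = (6 + 4·10 + 14)/6 = 60/6 = 10; σ²_F = ((14−6)/6)² = 1.778
te_G = (4 + 4·6 + 8)/6 = 36/6 = 6; σ²_G = ((8−4)/6)² = 0.444
te_H = (3 + 4·8 + 13)/6 = 48/6 = 8; σ²_H = ((13−3)/6)² = 2.778
te_I = (3 + 4·4 + 5)/6 = 24/6 = 4; σ²_I = ((5−3)/6)² = 0.111
te_J = (3 + 4·4 + 11)/6 = 30/6 = 5; σ²_J = ((11−3)/6)² = 1.778

Forward pass:
ES_A = 0; EF_A = 12
ES_B = 0; EF_B = 12
ES_C = 0; EF_C = 11
ES_D = 0; EF_D = 9
ES_E = 11; EF_E = 11+10 = 21
ES_F = max(EF_A=12, EF_C=11) = 12; EF_F = 12+10 = 22
ES_G = 11; EF_G = 11+6 = 17
ES_H = 12; EF_H = 12+8 = 20
ES_I = max(EF_B=12, EF_D=9) = 12; EF_I = 12+4 = 16
ES_J = max(EF_E=21, EF_F=22, EF_G=17, EF_H=20, EF_I=16) = 22; EF_J = 22+5 = 27
Expected project duration μ = 27 days. Critical path: A → F → J.

Variance along critical path = 5.444 + 1.778 + 1.778 = 9.000; σ = 3.000 days.
D = μ + z·σ = 27 + 2.326·3.000 = 34.0 days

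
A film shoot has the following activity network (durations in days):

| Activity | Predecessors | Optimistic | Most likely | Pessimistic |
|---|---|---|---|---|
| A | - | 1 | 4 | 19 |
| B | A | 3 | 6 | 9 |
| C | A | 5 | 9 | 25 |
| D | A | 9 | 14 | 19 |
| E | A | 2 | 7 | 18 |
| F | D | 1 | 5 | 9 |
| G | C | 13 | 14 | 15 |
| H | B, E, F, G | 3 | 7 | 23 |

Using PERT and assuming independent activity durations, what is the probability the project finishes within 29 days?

0.025

te_A = (1 + 4·4 + 19)/6 = 36/6 = 6; σ²_A = ((19−1)/6)² = 9.000
te_B = (3 + 4·6 + 9)/6 = 36/6 = 6; σ²_B = ((9−3)/6)² = 1.000
te_C = (5 + 4·9 + 25)/6 = 66/6 = 11; σ²_C = ((25−5)/6)² = 11.111
te_D = (9 + 4·14 + 19)/6 = 84/6 = 14; σ²_D = ((19−9)/6)² = 2.778
te_E = (2 + 4·7 + 18)/6 = 48/6 = 8; σ²_E = ((18−2)/6)² = 7.111
te_F = (1 + 4·5 + 9)/6 = 30/6 = 5; σ²_F = ((9−1)/6)² = 1.778
te_G = (13 + 4·14 + 15)/6 = 84/6 = 14; σ²_G = ((15−13)/6)² = 0.111
te_H = (3 + 4·7 + 23)/6 = 54/6 = 9; σ²_H = ((23−3)/6)² = 11.111

Forward pass:
ES_A = 0; EF_A = 6
ES_B = 6; EF_B = 6+6 = 12
ES_C = 6; EF_C = 6+11 = 17
ES_D = 6; EF_D = 6+14 = 20
ES_E = 6; EF_E = 6+8 = 14
ES_F = 20; EF_F = 20+5 = 25
ES_G = 17; EF_G = 17+14 = 31
ES_H = max(EF_B=12, EF_E=14, EF_F=25, EF_G=31) = 31; EF_H = 31+9 = 40
Expected project duration μ = 40 days. Critical path: A → C → G → H.

Variance along critical path = 9.000 + 11.111 + 0.111 + 11.111 = 31.333; σ = √31.333 = 5.598 days.
Z = (29 − 40) / 5.598 = -1.965
P(T ≤ 29) = Φ(-1.965) ≈ 0.025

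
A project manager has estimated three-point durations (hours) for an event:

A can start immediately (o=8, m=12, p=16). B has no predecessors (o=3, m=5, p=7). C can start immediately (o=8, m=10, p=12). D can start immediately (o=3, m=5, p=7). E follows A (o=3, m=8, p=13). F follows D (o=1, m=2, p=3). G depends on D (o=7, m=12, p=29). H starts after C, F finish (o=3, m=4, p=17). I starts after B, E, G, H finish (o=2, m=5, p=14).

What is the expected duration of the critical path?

26 hours

te_A = (8 + 4·12 + 16)/6 = 72/6 = 12
te_B = (3 + 4·5 + 7)/6 = 30/6 = 5
te_C = (8 + 4·10 + 12)/6 = 60/6 = 10
te_D = (3 + 4·5 + 7)/6 = 30/6 = 5
te_E = (3 + 4·8 + 13)/6 = 48/6 = 8
te_F = (1 + 4·2 + 3)/6 = 12/6 = 2
te_G = (7 + 4·12 + 29)/6 = 84/6 = 14
te_H = (3 + 4·4 + 17)/6 = 36/6 = 6
te_I = (2 + 4·5 + 14)/6 = 36/6 = 6

Forward pass:
ES_A = 0; EF_A = 12
ES_B = 0; EF_B = 5
ES_C = 0; EF_C = 10
ES_D = 0; EF_D = 5
ES_E = 12; EF_E = 12+8 = 20
ES_F = 5; EF_F = 5+2 = 7
ES_G = 5; EF_G = 5+14 = 19
ES_H = max(EF_C=10, EF_F=7) = 10; EF_H = 10+6 = 16
ES_I = max(EF_B=5, EF_E=20, EF_G=19, EF_H=16) = 20; EF_I = 20+6 = 26
Expected project duration μ = 26 hours. Critical path: A → E → I.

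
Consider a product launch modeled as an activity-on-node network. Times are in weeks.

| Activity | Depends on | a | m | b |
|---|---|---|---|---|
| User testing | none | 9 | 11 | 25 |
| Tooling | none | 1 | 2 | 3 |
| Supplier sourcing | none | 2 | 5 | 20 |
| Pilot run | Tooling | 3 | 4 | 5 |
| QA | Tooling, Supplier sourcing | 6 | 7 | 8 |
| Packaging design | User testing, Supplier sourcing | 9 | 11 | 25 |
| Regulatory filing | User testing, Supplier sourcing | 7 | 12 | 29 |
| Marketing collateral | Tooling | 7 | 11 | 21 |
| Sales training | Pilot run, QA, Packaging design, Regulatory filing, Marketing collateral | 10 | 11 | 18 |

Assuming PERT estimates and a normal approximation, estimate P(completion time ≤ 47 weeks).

0.955

te_User testing = (9 + 4·11 + 25)/6 = 78/6 = 13; σ²_User testing = ((25−9)/6)² = 7.111
te_Tooling = (1 + 4·2 + 3)/6 = 12/6 = 2; σ²_Tooling = ((3−1)/6)² = 0.111
te_Supplier sourcing = (2 + 4·5 + 20)/6 = 42/6 = 7; σ²_Supplier sourcing = ((20−2)/6)² = 9.000
te_Pilot run = (3 + 4·4 + 5)/6 = 24/6 = 4; σ²_Pilot run = ((5−3)/6)² = 0.111
te_QA = (6 + 4·7 + 8)/6 = 42/6 = 7; σ²_QA = ((8−6)/6)² = 0.111
te_Packaging design = (9 + 4·11 + 25)/6 = 78/6 = 13; σ²_Packaging design = ((25−9)/6)² = 7.111
te_Regulatory filing = (7 + 4·12 + 29)/6 = 84/6 = 14; σ²_Regulatory filing = ((29−7)/6)² = 13.444
te_Marketing collateral = (7 + 4·11 + 21)/6 = 72/6 = 12; σ²_Marketing collateral = ((21−7)/6)² = 5.444
te_Sales training = (10 + 4·11 + 18)/6 = 72/6 = 12; σ²_Sales training = ((18−10)/6)² = 1.778

Forward pass:
ES_User testing = 0; EF_User testing = 13
ES_Tooling = 0; EF_Tooling = 2
ES_Supplier sourcing = 0; EF_Supplier sourcing = 7
ES_Pilot run = 2; EF_Pilot run = 2+4 = 6
ES_QA = max(EF_Tooling=2, EF_Supplier sourcing=7) = 7; EF_QA = 7+7 = 14
ES_Packaging design = max(EF_User testing=13, EF_Supplier sourcing=7) = 13; EF_Packaging design = 13+13 = 26
ES_Regulatory filing = max(EF_User testing=13, EF_Supplier sourcing=7) = 13; EF_Regulatory filing = 13+14 = 27
ES_Marketing collateral = 2; EF_Marketing collateral = 2+12 = 14
ES_Sales training = max(EF_Pilot run=6, EF_QA=14, EF_Packaging design=26, EF_Regulatory filing=27, EF_Marketing collateral=14) = 27; EF_Sales training = 27+12 = 39
Expected project duration μ = 39 weeks. Critical path: User testing → Regulatory filing → Sales training.

Variance along critical path = 7.111 + 13.444 + 1.778 = 22.333; σ = √22.333 = 4.726 weeks.
Z = (47 − 39) / 4.726 = 1.693
P(T ≤ 47) = Φ(1.693) ≈ 0.955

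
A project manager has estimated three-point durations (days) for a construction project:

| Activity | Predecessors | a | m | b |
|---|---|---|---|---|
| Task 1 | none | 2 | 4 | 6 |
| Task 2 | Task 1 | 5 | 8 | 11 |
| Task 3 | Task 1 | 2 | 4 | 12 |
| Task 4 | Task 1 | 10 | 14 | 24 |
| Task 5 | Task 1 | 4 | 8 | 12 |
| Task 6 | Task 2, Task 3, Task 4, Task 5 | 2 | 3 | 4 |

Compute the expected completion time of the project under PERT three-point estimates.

te_Task 1 = (2 + 4·4 + 6)/6 = 24/6 = 4
te_Task 2 = (5 + 4·8 + 11)/6 = 48/6 = 8
te_Task 3 = (2 + 4·4 + 12)/6 = 30/6 = 5
te_Task 4 = (10 + 4·14 + 24)/6 = 90/6 = 15
te_Task 5 = (4 + 4·8 + 12)/6 = 48/6 = 8
te_Task 6 = (2 + 4·3 + 4)/6 = 18/6 = 3

Forward pass:
ES_Task 1 = 0; EF_Task 1 = 4
ES_Task 2 = 4; EF_Task 2 = 4+8 = 12
ES_Task 3 = 4; EF_Task 3 = 4+5 = 9
ES_Task 4 = 4; EF_Task 4 = 4+15 = 19
ES_Task 5 = 4; EF_Task 5 = 4+8 = 12
ES_Task 6 = max(EF_Task 2=12, EF_Task 3=9, EF_Task 4=19, EF_Task 5=12) = 19; EF_Task 6 = 19+3 = 22
Expected project duration μ = 22 days. Critical path: Task 1 → Task 4 → Task 6.

22 days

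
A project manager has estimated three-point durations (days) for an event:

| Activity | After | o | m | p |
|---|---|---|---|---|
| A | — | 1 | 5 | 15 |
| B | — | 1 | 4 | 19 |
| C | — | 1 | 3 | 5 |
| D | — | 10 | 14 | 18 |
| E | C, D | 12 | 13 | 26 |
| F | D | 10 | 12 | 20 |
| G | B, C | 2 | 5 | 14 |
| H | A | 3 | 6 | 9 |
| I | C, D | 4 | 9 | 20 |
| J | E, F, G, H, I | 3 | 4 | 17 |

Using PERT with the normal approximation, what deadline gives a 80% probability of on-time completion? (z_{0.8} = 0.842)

te_A = (1 + 4·5 + 15)/6 = 36/6 = 6; σ²_A = ((15−1)/6)² = 5.444
te_B = (1 + 4·4 + 19)/6 = 36/6 = 6; σ²_B = ((19−1)/6)² = 9.000
te_C = (1 + 4·3 + 5)/6 = 18/6 = 3; σ²_C = ((5−1)/6)² = 0.444
te_D = (10 + 4·14 + 18)/6 = 84/6 = 14; σ²_D = ((18−10)/6)² = 1.778
te_E = (12 + 4·13 + 26)/6 = 90/6 = 15; σ²_E = ((26−12)/6)² = 5.444
te_F = (10 + 4·12 + 20)/6 = 78/6 = 13; σ²_F = ((20−10)/6)² = 2.778
te_G = (2 + 4·5 + 14)/6 = 36/6 = 6; σ²_G = ((14−2)/6)² = 4.000
te_H = (3 + 4·6 + 9)/6 = 36/6 = 6; σ²_H = ((9−3)/6)² = 1.000
te_I = (4 + 4·9 + 20)/6 = 60/6 = 10; σ²_I = ((20−4)/6)² = 7.111
te_J = (3 + 4·4 + 17)/6 = 36/6 = 6; σ²_J = ((17−3)/6)² = 5.444

Forward pass:
ES_A = 0; EF_A = 6
ES_B = 0; EF_B = 6
ES_C = 0; EF_C = 3
ES_D = 0; EF_D = 14
ES_E = max(EF_C=3, EF_D=14) = 14; EF_E = 14+15 = 29
ES_F = 14; EF_F = 14+13 = 27
ES_G = max(EF_B=6, EF_C=3) = 6; EF_G = 6+6 = 12
ES_H = 6; EF_H = 6+6 = 12
ES_I = max(EF_C=3, EF_D=14) = 14; EF_I = 14+10 = 24
ES_J = max(EF_E=29, EF_F=27, EF_G=12, EF_H=12, EF_I=24) = 29; EF_J = 29+6 = 35
Expected project duration μ = 35 days. Critical path: D → E → J.

Variance along critical path = 1.778 + 5.444 + 5.444 = 12.667; σ = 3.559 days.
D = μ + z·σ = 35 + 0.842·3.559 = 38.0 days

38.0 days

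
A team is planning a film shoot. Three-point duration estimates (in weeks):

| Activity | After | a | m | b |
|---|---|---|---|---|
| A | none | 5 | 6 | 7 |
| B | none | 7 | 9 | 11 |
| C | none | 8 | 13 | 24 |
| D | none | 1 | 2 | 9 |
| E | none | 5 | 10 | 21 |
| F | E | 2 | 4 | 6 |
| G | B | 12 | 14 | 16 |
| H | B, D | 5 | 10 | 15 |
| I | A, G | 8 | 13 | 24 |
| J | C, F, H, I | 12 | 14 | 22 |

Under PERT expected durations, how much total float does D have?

te_A = (5 + 4·6 + 7)/6 = 36/6 = 6
te_B = (7 + 4·9 + 11)/6 = 54/6 = 9
te_C = (8 + 4·13 + 24)/6 = 84/6 = 14
te_D = (1 + 4·2 + 9)/6 = 18/6 = 3
te_E = (5 + 4·10 + 21)/6 = 66/6 = 11
te_F = (2 + 4·4 + 6)/6 = 24/6 = 4
te_G = (12 + 4·14 + 16)/6 = 84/6 = 14
te_H = (5 + 4·10 + 15)/6 = 60/6 = 10
te_I = (8 + 4·13 + 24)/6 = 84/6 = 14
te_J = (12 + 4·14 + 22)/6 = 90/6 = 15

Forward pass:
ES_A = 0; EF_A = 6
ES_B = 0; EF_B = 9
ES_C = 0; EF_C = 14
ES_D = 0; EF_D = 3
ES_E = 0; EF_E = 11
ES_F = 11; EF_F = 11+4 = 15
ES_G = 9; EF_G = 9+14 = 23
ES_H = max(EF_B=9, EF_D=3) = 9; EF_H = 9+10 = 19
ES_I = max(EF_A=6, EF_G=23) = 23; EF_I = 23+14 = 37
ES_J = max(EF_C=14, EF_F=15, EF_H=19, EF_I=37) = 37; EF_J = 37+15 = 52
Expected project duration μ = 52 weeks. Critical path: B → G → I → J.

Backward pass:
LF_J = 52; LS_J = 52−15 = 37
LF_I = LS_J = 37; LS_I = 37−14 = 23
LF_H = LS_J = 37; LS_H = 37−10 = 27
LF_G = LS_I = 23; LS_G = 23−14 = 9
LF_F = LS_J = 37; LS_F = 37−4 = 33
LF_E = LS_F = 33; LS_E = 33−11 = 22
LF_D = LS_H = 27; LS_D = 27−3 = 24
LF_C = LS_J = 37; LS_C = 37−14 = 23
LF_B = min(LS_G=9, LS_H=27) = 9; LS_B = 9−9 = 0
LF_A = LS_I = 23; LS_A = 23−6 = 17
Slack_D = LS_D − ES_D = 24 − 0 = 24

24 weeks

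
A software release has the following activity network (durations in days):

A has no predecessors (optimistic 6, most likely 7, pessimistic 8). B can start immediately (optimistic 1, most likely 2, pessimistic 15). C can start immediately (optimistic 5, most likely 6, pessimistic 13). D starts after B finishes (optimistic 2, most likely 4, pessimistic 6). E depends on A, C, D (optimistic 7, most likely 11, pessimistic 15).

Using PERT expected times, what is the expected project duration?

te_A = (6 + 4·7 + 8)/6 = 42/6 = 7
te_B = (1 + 4·2 + 15)/6 = 24/6 = 4
te_C = (5 + 4·6 + 13)/6 = 42/6 = 7
te_D = (2 + 4·4 + 6)/6 = 24/6 = 4
te_E = (7 + 4·11 + 15)/6 = 66/6 = 11

Forward pass:
ES_A = 0; EF_A = 7
ES_B = 0; EF_B = 4
ES_C = 0; EF_C = 7
ES_D = 4; EF_D = 4+4 = 8
ES_E = max(EF_A=7, EF_C=7, EF_D=8) = 8; EF_E = 8+11 = 19
Expected project duration μ = 19 days. Critical path: B → D → E.

19 days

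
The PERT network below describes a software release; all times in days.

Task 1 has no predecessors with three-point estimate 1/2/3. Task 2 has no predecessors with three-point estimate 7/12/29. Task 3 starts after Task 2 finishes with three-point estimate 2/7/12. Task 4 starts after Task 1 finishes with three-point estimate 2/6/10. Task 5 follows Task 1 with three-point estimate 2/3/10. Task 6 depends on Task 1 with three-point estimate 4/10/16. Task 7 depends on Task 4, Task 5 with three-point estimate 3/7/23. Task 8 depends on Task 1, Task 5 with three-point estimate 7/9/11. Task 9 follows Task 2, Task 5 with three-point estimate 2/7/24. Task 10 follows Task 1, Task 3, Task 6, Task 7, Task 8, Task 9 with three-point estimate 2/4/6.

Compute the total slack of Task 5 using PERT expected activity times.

8 days

te_Task 1 = (1 + 4·2 + 3)/6 = 12/6 = 2
te_Task 2 = (7 + 4·12 + 29)/6 = 84/6 = 14
te_Task 3 = (2 + 4·7 + 12)/6 = 42/6 = 7
te_Task 4 = (2 + 4·6 + 10)/6 = 36/6 = 6
te_Task 5 = (2 + 4·3 + 10)/6 = 24/6 = 4
te_Task 6 = (4 + 4·10 + 16)/6 = 60/6 = 10
te_Task 7 = (3 + 4·7 + 23)/6 = 54/6 = 9
te_Task 8 = (7 + 4·9 + 11)/6 = 54/6 = 9
te_Task 9 = (2 + 4·7 + 24)/6 = 54/6 = 9
te_Task 10 = (2 + 4·4 + 6)/6 = 24/6 = 4

Forward pass:
ES_Task 1 = 0; EF_Task 1 = 2
ES_Task 2 = 0; EF_Task 2 = 14
ES_Task 3 = 14; EF_Task 3 = 14+7 = 21
ES_Task 4 = 2; EF_Task 4 = 2+6 = 8
ES_Task 5 = 2; EF_Task 5 = 2+4 = 6
ES_Task 6 = 2; EF_Task 6 = 2+10 = 12
ES_Task 7 = max(EF_Task 4=8, EF_Task 5=6) = 8; EF_Task 7 = 8+9 = 17
ES_Task 8 = max(EF_Task 1=2, EF_Task 5=6) = 6; EF_Task 8 = 6+9 = 15
ES_Task 9 = max(EF_Task 2=14, EF_Task 5=6) = 14; EF_Task 9 = 14+9 = 23
ES_Task 10 = max(EF_Task 1=2, EF_Task 3=21, EF_Task 6=12, EF_Task 7=17, EF_Task 8=15, EF_Task 9=23) = 23; EF_Task 10 = 23+4 = 27
Expected project duration μ = 27 days. Critical path: Task 2 → Task 9 → Task 10.

Backward pass:
LF_Task 10 = 27; LS_Task 10 = 27−4 = 23
LF_Task 9 = LS_Task 10 = 23; LS_Task 9 = 23−9 = 14
LF_Task 8 = LS_Task 10 = 23; LS_Task 8 = 23−9 = 14
LF_Task 7 = LS_Task 10 = 23; LS_Task 7 = 23−9 = 14
LF_Task 6 = LS_Task 10 = 23; LS_Task 6 = 23−10 = 13
LF_Task 5 = min(LS_Task 7=14, LS_Task 8=14, LS_Task 9=14) = 14; LS_Task 5 = 14−4 = 10
LF_Task 4 = LS_Task 7 = 14; LS_Task 4 = 14−6 = 8
LF_Task 3 = LS_Task 10 = 23; LS_Task 3 = 23−7 = 16
LF_Task 2 = min(LS_Task 3=16, LS_Task 9=14) = 14; LS_Task 2 = 14−14 = 0
LF_Task 1 = min(LS_Task 4=8, LS_Task 5=10, LS_Task 6=13, LS_Task 8=14, LS_Task 10=23) = 8; LS_Task 1 = 8−2 = 6
Slack_Task 5 = LS_Task 5 − ES_Task 5 = 10 − 2 = 8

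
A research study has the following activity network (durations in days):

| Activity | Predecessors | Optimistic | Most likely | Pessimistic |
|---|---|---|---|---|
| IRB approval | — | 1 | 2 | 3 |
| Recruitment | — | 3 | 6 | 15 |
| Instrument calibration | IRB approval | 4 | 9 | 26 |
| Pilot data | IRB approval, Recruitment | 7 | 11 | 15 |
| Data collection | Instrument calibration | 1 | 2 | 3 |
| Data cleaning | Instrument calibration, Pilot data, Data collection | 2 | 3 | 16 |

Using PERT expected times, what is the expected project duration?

23 days

te_IRB approval = (1 + 4·2 + 3)/6 = 12/6 = 2
te_Recruitment = (3 + 4·6 + 15)/6 = 42/6 = 7
te_Instrument calibration = (4 + 4·9 + 26)/6 = 66/6 = 11
te_Pilot data = (7 + 4·11 + 15)/6 = 66/6 = 11
te_Data collection = (1 + 4·2 + 3)/6 = 12/6 = 2
te_Data cleaning = (2 + 4·3 + 16)/6 = 30/6 = 5

Forward pass:
ES_IRB approval = 0; EF_IRB approval = 2
ES_Recruitment = 0; EF_Recruitment = 7
ES_Instrument calibration = 2; EF_Instrument calibration = 2+11 = 13
ES_Pilot data = max(EF_IRB approval=2, EF_Recruitment=7) = 7; EF_Pilot data = 7+11 = 18
ES_Data collection = 13; EF_Data collection = 13+2 = 15
ES_Data cleaning = max(EF_Instrument calibration=13, EF_Pilot data=18, EF_Data collection=15) = 18; EF_Data cleaning = 18+5 = 23
Expected project duration μ = 23 days. Critical path: Recruitment → Pilot data → Data cleaning.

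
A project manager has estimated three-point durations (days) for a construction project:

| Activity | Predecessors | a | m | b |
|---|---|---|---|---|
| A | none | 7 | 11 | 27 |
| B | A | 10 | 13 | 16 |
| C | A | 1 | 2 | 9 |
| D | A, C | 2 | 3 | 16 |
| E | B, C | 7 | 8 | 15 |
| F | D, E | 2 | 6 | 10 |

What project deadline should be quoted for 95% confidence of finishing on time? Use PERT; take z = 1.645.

47.5 days

te_A = (7 + 4·11 + 27)/6 = 78/6 = 13; σ²_A = ((27−7)/6)² = 11.111
te_B = (10 + 4·13 + 16)/6 = 78/6 = 13; σ²_B = ((16−10)/6)² = 1.000
te_C = (1 + 4·2 + 9)/6 = 18/6 = 3; σ²_C = ((9−1)/6)² = 1.778
te_D = (2 + 4·3 + 16)/6 = 30/6 = 5; σ²_D = ((16−2)/6)² = 5.444
te_E = (7 + 4·8 + 15)/6 = 54/6 = 9; σ²_E = ((15−7)/6)² = 1.778
te_F = (2 + 4·6 + 10)/6 = 36/6 = 6; σ²_F = ((10−2)/6)² = 1.778

Forward pass:
ES_A = 0; EF_A = 13
ES_B = 13; EF_B = 13+13 = 26
ES_C = 13; EF_C = 13+3 = 16
ES_D = max(EF_A=13, EF_C=16) = 16; EF_D = 16+5 = 21
ES_E = max(EF_B=26, EF_C=16) = 26; EF_E = 26+9 = 35
ES_F = max(EF_D=21, EF_E=35) = 35; EF_F = 35+6 = 41
Expected project duration μ = 41 days. Critical path: A → B → E → F.

Variance along critical path = 11.111 + 1.000 + 1.778 + 1.778 = 15.667; σ = 3.958 days.
D = μ + z·σ = 41 + 1.645·3.958 = 47.5 days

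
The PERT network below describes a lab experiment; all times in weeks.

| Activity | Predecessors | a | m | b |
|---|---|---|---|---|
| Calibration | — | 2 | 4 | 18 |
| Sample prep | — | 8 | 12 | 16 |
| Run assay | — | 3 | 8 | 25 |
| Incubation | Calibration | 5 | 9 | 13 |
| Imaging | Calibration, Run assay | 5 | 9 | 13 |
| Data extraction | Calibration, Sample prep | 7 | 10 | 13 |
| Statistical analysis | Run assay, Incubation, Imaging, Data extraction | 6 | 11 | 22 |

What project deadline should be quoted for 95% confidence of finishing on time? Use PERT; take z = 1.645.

te_Calibration = (2 + 4·4 + 18)/6 = 36/6 = 6; σ²_Calibration = ((18−2)/6)² = 7.111
te_Sample prep = (8 + 4·12 + 16)/6 = 72/6 = 12; σ²_Sample prep = ((16−8)/6)² = 1.778
te_Run assay = (3 + 4·8 + 25)/6 = 60/6 = 10; σ²_Run assay = ((25−3)/6)² = 13.444
te_Incubation = (5 + 4·9 + 13)/6 = 54/6 = 9; σ²_Incubation = ((13−5)/6)² = 1.778
te_Imaging = (5 + 4·9 + 13)/6 = 54/6 = 9; σ²_Imaging = ((13−5)/6)² = 1.778
te_Data extraction = (7 + 4·10 + 13)/6 = 60/6 = 10; σ²_Data extraction = ((13−7)/6)² = 1.000
te_Statistical analysis = (6 + 4·11 + 22)/6 = 72/6 = 12; σ²_Statistical analysis = ((22−6)/6)² = 7.111

Forward pass:
ES_Calibration = 0; EF_Calibration = 6
ES_Sample prep = 0; EF_Sample prep = 12
ES_Run assay = 0; EF_Run assay = 10
ES_Incubation = 6; EF_Incubation = 6+9 = 15
ES_Imaging = max(EF_Calibration=6, EF_Run assay=10) = 10; EF_Imaging = 10+9 = 19
ES_Data extraction = max(EF_Calibration=6, EF_Sample prep=12) = 12; EF_Data extraction = 12+10 = 22
ES_Statistical analysis = max(EF_Run assay=10, EF_Incubation=15, EF_Imaging=19, EF_Data extraction=22) = 22; EF_Statistical analysis = 22+12 = 34
Expected project duration μ = 34 weeks. Critical path: Sample prep → Data extraction → Statistical analysis.

Variance along critical path = 1.778 + 1.000 + 7.111 = 9.889; σ = 3.145 weeks.
D = μ + z·σ = 34 + 1.645·3.145 = 39.2 weeks

39.2 weeks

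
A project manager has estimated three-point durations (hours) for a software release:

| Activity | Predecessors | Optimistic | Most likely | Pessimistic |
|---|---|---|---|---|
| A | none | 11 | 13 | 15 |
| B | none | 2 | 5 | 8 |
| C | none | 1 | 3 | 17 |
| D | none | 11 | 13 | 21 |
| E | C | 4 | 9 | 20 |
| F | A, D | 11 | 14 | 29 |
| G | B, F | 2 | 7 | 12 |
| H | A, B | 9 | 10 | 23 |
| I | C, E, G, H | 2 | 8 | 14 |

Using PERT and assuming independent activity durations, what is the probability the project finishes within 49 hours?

te_A = (11 + 4·13 + 15)/6 = 78/6 = 13; σ²_A = ((15−11)/6)² = 0.444
te_B = (2 + 4·5 + 8)/6 = 30/6 = 5; σ²_B = ((8−2)/6)² = 1.000
te_C = (1 + 4·3 + 17)/6 = 30/6 = 5; σ²_C = ((17−1)/6)² = 7.111
te_D = (11 + 4·13 + 21)/6 = 84/6 = 14; σ²_D = ((21−11)/6)² = 2.778
te_E = (4 + 4·9 + 20)/6 = 60/6 = 10; σ²_E = ((20−4)/6)² = 7.111
te_F = (11 + 4·14 + 29)/6 = 96/6 = 16; σ²_F = ((29−11)/6)² = 9.000
te_G = (2 + 4·7 + 12)/6 = 42/6 = 7; σ²_G = ((12−2)/6)² = 2.778
te_H = (9 + 4·10 + 23)/6 = 72/6 = 12; σ²_H = ((23−9)/6)² = 5.444
te_I = (2 + 4·8 + 14)/6 = 48/6 = 8; σ²_I = ((14−2)/6)² = 4.000

Forward pass:
ES_A = 0; EF_A = 13
ES_B = 0; EF_B = 5
ES_C = 0; EF_C = 5
ES_D = 0; EF_D = 14
ES_E = 5; EF_E = 5+10 = 15
ES_F = max(EF_A=13, EF_D=14) = 14; EF_F = 14+16 = 30
ES_G = max(EF_B=5, EF_F=30) = 30; EF_G = 30+7 = 37
ES_H = max(EF_A=13, EF_B=5) = 13; EF_H = 13+12 = 25
ES_I = max(EF_C=5, EF_E=15, EF_G=37, EF_H=25) = 37; EF_I = 37+8 = 45
Expected project duration μ = 45 hours. Critical path: D → F → G → I.

Variance along critical path = 2.778 + 9.000 + 2.778 + 4.000 = 18.556; σ = √18.556 = 4.308 hours.
Z = (49 − 45) / 4.308 = 0.929
P(T ≤ 49) = Φ(0.929) ≈ 0.823

0.823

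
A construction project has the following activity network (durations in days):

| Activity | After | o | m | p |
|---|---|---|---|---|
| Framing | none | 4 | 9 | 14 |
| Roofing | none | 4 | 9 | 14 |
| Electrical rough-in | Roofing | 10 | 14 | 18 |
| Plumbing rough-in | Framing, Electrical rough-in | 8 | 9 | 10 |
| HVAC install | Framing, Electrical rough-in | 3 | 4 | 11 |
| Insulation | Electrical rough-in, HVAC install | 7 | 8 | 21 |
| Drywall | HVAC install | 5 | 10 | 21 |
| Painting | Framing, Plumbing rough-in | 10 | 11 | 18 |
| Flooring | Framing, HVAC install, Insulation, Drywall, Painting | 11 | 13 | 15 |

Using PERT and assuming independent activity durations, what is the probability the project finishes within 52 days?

te_Framing = (4 + 4·9 + 14)/6 = 54/6 = 9; σ²_Framing = ((14−4)/6)² = 2.778
te_Roofing = (4 + 4·9 + 14)/6 = 54/6 = 9; σ²_Roofing = ((14−4)/6)² = 2.778
te_Electrical rough-in = (10 + 4·14 + 18)/6 = 84/6 = 14; σ²_Electrical rough-in = ((18−10)/6)² = 1.778
te_Plumbing rough-in = (8 + 4·9 + 10)/6 = 54/6 = 9; σ²_Plumbing rough-in = ((10−8)/6)² = 0.111
te_HVAC install = (3 + 4·4 + 11)/6 = 30/6 = 5; σ²_HVAC install = ((11−3)/6)² = 1.778
te_Insulation = (7 + 4·8 + 21)/6 = 60/6 = 10; σ²_Insulation = ((21−7)/6)² = 5.444
te_Drywall = (5 + 4·10 + 21)/6 = 66/6 = 11; σ²_Drywall = ((21−5)/6)² = 7.111
te_Painting = (10 + 4·11 + 18)/6 = 72/6 = 12; σ²_Painting = ((18−10)/6)² = 1.778
te_Flooring = (11 + 4·13 + 15)/6 = 78/6 = 13; σ²_Flooring = ((15−11)/6)² = 0.444

Forward pass:
ES_Framing = 0; EF_Framing = 9
ES_Roofing = 0; EF_Roofing = 9
ES_Electrical rough-in = 9; EF_Electrical rough-in = 9+14 = 23
ES_Plumbing rough-in = max(EF_Framing=9, EF_Electrical rough-in=23) = 23; EF_Plumbing rough-in = 23+9 = 32
ES_HVAC install = max(EF_Framing=9, EF_Electrical rough-in=23) = 23; EF_HVAC install = 23+5 = 28
ES_Insulation = max(EF_Electrical rough-in=23, EF_HVAC install=28) = 28; EF_Insulation = 28+10 = 38
ES_Drywall = 28; EF_Drywall = 28+11 = 39
ES_Painting = max(EF_Framing=9, EF_Plumbing rough-in=32) = 32; EF_Painting = 32+12 = 44
ES_Flooring = max(EF_Framing=9, EF_HVAC install=28, EF_Insulation=38, EF_Drywall=39, EF_Painting=44) = 44; EF_Flooring = 44+13 = 57
Expected project duration μ = 57 days. Critical path: Roofing → Electrical rough-in → Plumbing rough-in → Painting → Flooring.

Variance along critical path = 2.778 + 1.778 + 0.111 + 1.778 + 0.444 = 6.889; σ = √6.889 = 2.625 days.
Z = (52 − 57) / 2.625 = -1.905
P(T ≤ 52) = Φ(-1.905) ≈ 0.028

0.028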